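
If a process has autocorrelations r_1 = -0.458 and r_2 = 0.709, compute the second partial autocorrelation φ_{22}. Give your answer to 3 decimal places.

φ_{22} = (r_2 − r_1²) / (1 − r_1²)
r_1² = (-0.458)² = 0.209764
Numerator = 0.709 − 0.2098 = 0.4992; denominator = 1 − 0.2098 = 0.7902
φ_{22} = 0.4992 / 0.7902 = 0.632

0.632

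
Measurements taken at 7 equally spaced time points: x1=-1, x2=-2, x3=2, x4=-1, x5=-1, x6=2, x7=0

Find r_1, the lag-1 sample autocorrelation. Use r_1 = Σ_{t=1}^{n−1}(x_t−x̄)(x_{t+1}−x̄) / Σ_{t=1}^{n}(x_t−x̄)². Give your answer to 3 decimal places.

Mean x̄ = (-1 − 2 + 2 − 1 − 1 + 2 + 0)/7 = -0.1429
Deviations from mean: -0.8571, -1.8571, 2.1429, -0.8571, -0.8571, 2.1429, 0.1429
Σ(x_t−x̄)(x_{t+1}−x̄) = (1.5918) + (-3.9796) + (-1.8367) + (0.7347) + (-1.8367) + (0.3061) = -5.0204
Denominator Σ(x_t−x̄)² = 14.8571
r_1 = -5.0204 / 14.8571 = -0.338

-0.338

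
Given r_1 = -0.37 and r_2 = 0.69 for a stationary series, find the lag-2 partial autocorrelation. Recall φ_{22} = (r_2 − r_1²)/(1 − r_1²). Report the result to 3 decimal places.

0.641

φ_{22} = (r_2 − r_1²) / (1 − r_1²)
r_1² = (-0.37)² = 0.1369
Numerator = 0.69 − 0.1369 = 0.5531; denominator = 1 − 0.1369 = 0.8631
φ_{22} = 0.5531 / 0.8631 = 0.641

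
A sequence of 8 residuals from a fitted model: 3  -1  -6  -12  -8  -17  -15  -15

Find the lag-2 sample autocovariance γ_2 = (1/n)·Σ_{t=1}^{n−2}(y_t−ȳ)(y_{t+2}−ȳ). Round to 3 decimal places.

Mean ȳ = (3 − 1 − 6 − 12 − 8 − 17 − 15 − 15)/8 = -8.8750
Deviations: 11.8750, 7.8750, 2.8750, -3.1250, 0.8750, -8.1250, -6.1250, -6.1250
Σ_{t=1}^{6}(y_t−ȳ)(y_{t+2}−ȳ) = 81.8438
γ_2 = 81.8438 / 8 = 10.230

10.230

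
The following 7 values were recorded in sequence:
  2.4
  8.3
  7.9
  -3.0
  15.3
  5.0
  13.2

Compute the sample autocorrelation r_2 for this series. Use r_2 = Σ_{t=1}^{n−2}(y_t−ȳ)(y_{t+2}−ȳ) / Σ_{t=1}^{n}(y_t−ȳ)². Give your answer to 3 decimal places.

Mean ȳ = (2.4 + 8.3 + 7.9 − 3.0 + 15.3 + 5.0 + 13.2)/7 = 7.0143
Σ(y_t−ȳ)(y_{t+2}−ȳ) = (-4.0869) + (-12.8755) + (7.3388) + (20.1716) + (51.2531) = 61.8010
Denominator Σ(y_t−ȳ)² = 234.9886
r_2 = 61.8010 / 234.9886 = 0.263

0.263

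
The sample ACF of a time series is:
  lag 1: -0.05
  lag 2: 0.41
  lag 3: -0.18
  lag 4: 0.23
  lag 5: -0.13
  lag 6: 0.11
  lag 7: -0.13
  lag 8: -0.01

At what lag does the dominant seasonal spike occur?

The largest autocorrelation is r_2 = 0.41, with a weaker echo at lag 4 (0.23); the remaining lags stay at or below 0.11.
The dominant spike at lag 2 indicates a seasonal period of 2.

2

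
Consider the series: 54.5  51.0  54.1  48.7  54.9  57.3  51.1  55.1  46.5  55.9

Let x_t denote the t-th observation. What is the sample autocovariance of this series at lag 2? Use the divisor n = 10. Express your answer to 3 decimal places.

Mean x̄ = (54.5 + 51.0 + 54.1 + 48.7 + 54.9 + 57.3 + 51.1 + 55.1 + 46.5 + 55.9)/10 = 52.9100
Σ_{t=1}^{8}(x_t−x̄)(x_{t+2}−x̄) = 17.9818
γ_2 = 17.9818 / 10 = 1.798

1.798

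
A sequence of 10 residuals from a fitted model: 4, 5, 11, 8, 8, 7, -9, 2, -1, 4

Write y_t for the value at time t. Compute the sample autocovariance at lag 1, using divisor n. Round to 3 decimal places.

Mean ȳ = (4 + 5 + 11 + 8 + 8 + 7 − 9 + 2 − 1 + 4)/10 = 3.9000
Σ_{t=1}^{9}(y_t−ȳ)(y_{t+1}−ȳ) = 59.8900
γ_1 = 59.8900 / 10 = 5.989

5.989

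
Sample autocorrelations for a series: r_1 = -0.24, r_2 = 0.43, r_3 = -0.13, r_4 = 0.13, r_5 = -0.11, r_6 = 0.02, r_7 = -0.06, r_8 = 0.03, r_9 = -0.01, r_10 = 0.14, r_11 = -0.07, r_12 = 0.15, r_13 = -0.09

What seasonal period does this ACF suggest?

The largest autocorrelation is r_2 = 0.43, with a weaker echo at lag 12 (0.15); the remaining lags stay at or below 0.14.
The dominant spike at lag 2 indicates a seasonal period of 2.

2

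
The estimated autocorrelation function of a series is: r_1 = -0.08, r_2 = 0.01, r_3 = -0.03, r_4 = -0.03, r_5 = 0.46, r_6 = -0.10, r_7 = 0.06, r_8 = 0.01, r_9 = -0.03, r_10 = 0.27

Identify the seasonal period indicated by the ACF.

The largest autocorrelation is r_5 = 0.46, with a weaker echo at lag 10 (0.27); the remaining lags stay at or below 0.06.
The dominant spike at lag 5 indicates a seasonal period of 5.

5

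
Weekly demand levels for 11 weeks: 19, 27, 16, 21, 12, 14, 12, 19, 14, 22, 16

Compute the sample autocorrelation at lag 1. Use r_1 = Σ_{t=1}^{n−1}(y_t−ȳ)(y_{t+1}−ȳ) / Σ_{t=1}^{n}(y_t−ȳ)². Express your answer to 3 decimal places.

-0.102

Mean ȳ = (19 + 27 + 16 + 21 + 12 + 14 + 12 + 19 + 14 + 22 + 16)/11 = 17.4545
Numerator Σ_{t=1}^{10}(y_t−ȳ)(y_{t+1}−ȳ) = -22.0248
Denominator Σ(y_t−ȳ)² = 216.7273
r_1 = -22.0248 / 216.7273 = -0.102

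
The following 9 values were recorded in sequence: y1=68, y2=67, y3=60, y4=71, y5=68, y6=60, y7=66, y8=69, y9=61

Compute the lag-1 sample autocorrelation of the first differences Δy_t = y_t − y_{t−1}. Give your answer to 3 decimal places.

First differences Δy: -1, -7, 11, -3, -8, 6, 3, -8
Mean of differences = -0.8750
Numerator Σ(Δy_t−Δȳ)(Δy_{t+1}−Δȳ) = -132.0156
Denominator Σ(Δy_t−Δȳ)² = 346.8750
r_1(Δy) = -132.0156 / 346.8750 = -0.381

-0.381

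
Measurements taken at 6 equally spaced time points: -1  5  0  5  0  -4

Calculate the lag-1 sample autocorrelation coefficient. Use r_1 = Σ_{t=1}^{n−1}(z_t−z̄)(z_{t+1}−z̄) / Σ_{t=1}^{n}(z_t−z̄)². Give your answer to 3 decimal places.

Mean z̄ = (-1 + 5 + 0 + 5 + 0 − 4)/6 = 0.8333
Deviations from mean: -1.8333, 4.1667, -0.8333, 4.1667, -0.8333, -4.8333
Σ(z_t−z̄)(z_{t+1}−z̄) = (-7.6389) + (-3.4722) + (-3.4722) + (-3.4722) + (4.0278) = -14.0278
Denominator Σ(z_t−z̄)² = 62.8333
r_1 = -14.0278 / 62.8333 = -0.223

-0.223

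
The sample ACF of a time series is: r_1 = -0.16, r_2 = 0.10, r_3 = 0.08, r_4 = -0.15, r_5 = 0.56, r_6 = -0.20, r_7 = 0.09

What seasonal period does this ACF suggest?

The largest autocorrelation is r_5 = 0.56; the remaining lags stay at or below 0.10.
The dominant spike at lag 5 indicates a seasonal period of 5.

5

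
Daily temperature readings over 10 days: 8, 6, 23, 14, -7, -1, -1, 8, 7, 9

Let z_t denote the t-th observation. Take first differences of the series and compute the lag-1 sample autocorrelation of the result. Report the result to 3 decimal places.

-0.144

First differences Δz: -2, 17, -9, -21, 6, 0, 9, -1, 2
Mean of differences = 0.1111
Numerator Σ(Δz_t−Δz̄)(Δz_{t+1}−Δz̄) = -135.1235
Denominator Σ(Δz_t−Δz̄)² = 936.8889
r_1(Δz) = -135.1235 / 936.8889 = -0.144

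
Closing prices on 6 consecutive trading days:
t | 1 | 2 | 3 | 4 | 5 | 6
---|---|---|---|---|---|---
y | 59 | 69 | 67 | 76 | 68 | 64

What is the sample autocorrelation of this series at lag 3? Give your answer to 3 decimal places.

Mean ȳ = (59 + 69 + 67 + 76 + 68 + 64)/6 = 67.1667
Deviations from mean: -8.1667, 1.8333, -0.1667, 8.8333, 0.8333, -3.1667
Numerator Σ_{t=1}^{3}(y_t−ȳ)(y_{t+3}−ȳ) = -70.0833
Denominator Σ(y_t−ȳ)² = 158.8333
r_3 = -70.0833 / 158.8333 = -0.441

-0.441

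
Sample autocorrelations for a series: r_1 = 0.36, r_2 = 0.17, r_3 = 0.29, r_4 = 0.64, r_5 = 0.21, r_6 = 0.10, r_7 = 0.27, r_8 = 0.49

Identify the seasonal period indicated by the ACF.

The largest autocorrelation is r_4 = 0.64, with a weaker echo at lag 8 (0.49); the remaining lags stay at or below 0.36. The elevated value at lag 1 (0.36), dropping to 0.17 at lag 2, reflects decaying short-term dependence rather than seasonality.
The dominant spike at lag 4 indicates a seasonal period of 4.

4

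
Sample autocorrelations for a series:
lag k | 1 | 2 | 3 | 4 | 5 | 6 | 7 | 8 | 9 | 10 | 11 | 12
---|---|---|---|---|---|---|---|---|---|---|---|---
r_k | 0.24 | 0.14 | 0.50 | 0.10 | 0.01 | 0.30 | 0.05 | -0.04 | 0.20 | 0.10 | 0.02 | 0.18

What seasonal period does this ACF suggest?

The largest autocorrelation is r_3 = 0.50, with a weaker echo at lag 6 (0.30); the remaining lags stay at or below 0.24. The elevated value at lag 1 (0.24), dropping to 0.14 at lag 2, reflects decaying short-term dependence rather than seasonality.
The dominant spike at lag 3 indicates a seasonal period of 3.

3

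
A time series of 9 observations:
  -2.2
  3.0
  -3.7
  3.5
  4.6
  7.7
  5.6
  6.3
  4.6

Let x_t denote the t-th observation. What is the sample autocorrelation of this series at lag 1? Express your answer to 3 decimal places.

Mean x̄ = (-2.2 + 3.0 − 3.7 + 3.5 + 4.6 + 7.7 + 5.6 + 6.3 + 4.6)/9 = 3.2667
Numerator Σ_{t=1}^{8}(x_t−x̄)(x_{t+1}−x̄) = 29.3789
Denominator Σ(x_t−x̄)² = 116.4000
r_1 = 29.3789 / 116.4000 = 0.252

0.252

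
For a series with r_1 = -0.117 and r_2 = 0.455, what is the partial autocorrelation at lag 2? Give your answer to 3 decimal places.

0.447

φ_{22} = (r_2 − r_1²) / (1 − r_1²)
r_1² = (-0.117)² = 0.013689
Numerator = 0.455 − 0.0137 = 0.4413; denominator = 1 − 0.0137 = 0.9863
φ_{22} = 0.4413 / 0.9863 = 0.447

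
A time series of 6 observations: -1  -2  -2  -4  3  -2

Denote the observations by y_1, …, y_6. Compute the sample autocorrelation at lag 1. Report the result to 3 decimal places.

-0.455

Mean ȳ = (-1 − 2 − 2 − 4 + 3 − 2)/6 = -1.3333
Deviations from mean: 0.3333, -0.6667, -0.6667, -2.6667, 4.3333, -0.6667
Numerator Σ_{t=1}^{5}(y_t−ȳ)(y_{t+1}−ȳ) = -12.4444
Denominator Σ(y_t−ȳ)² = 27.3333
r_1 = -12.4444 / 27.3333 = -0.455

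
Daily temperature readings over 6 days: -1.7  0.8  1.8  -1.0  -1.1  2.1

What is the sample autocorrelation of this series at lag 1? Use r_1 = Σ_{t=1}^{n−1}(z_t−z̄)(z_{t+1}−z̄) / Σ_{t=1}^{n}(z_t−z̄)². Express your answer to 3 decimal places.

-0.228

Mean z̄ = (-1.7 + 0.8 + 1.8 − 1.0 − 1.1 + 2.1)/6 = 0.1500
Deviations from mean: -1.8500, 0.6500, 1.6500, -1.1500, -1.2500, 1.9500
Numerator Σ_{t=1}^{5}(z_t−z̄)(z_{t+1}−z̄) = -3.0275
Denominator Σ(z_t−z̄)² = 13.2550
r_1 = -3.0275 / 13.2550 = -0.228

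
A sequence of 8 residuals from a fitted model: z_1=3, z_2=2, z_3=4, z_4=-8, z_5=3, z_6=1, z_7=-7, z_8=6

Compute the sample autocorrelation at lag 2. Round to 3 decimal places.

-0.083

Mean z̄ = (3 + 2 + 4 − 8 + 3 + 1 − 7 + 6)/8 = 0.5000
Deviations from mean: 2.5000, 1.5000, 3.5000, -8.5000, 2.5000, 0.5000, -7.5000, 5.5000
Numerator Σ_{t=1}^{6}(z_t−z̄)(z_{t+2}−z̄) = -15.5000
Denominator Σ(z_t−z̄)² = 186.0000
r_2 = -15.5000 / 186.0000 = -0.083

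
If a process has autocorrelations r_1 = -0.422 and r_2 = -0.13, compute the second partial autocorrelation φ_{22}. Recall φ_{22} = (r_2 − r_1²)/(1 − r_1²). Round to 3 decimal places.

-0.375

φ_{22} = (r_2 − r_1²) / (1 − r_1²)
r_1² = (-0.422)² = 0.178084
Numerator = -0.13 − 0.1781 = -0.3081; denominator = 1 − 0.1781 = 0.8219
φ_{22} = -0.3081 / 0.8219 = -0.375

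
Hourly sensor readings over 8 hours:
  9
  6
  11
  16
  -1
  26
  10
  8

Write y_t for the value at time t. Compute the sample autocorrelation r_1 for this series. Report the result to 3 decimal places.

-0.559

Mean ȳ = (9 + 6 + 11 + 16 − 1 + 26 + 10 + 8)/8 = 10.6250
Numerator Σ_{t=1}^{7}(y_t−ȳ)(y_{t+1}−ȳ) = -241.3906
Denominator Σ(y_t−ȳ)² = 431.8750
r_1 = -241.3906 / 431.8750 = -0.559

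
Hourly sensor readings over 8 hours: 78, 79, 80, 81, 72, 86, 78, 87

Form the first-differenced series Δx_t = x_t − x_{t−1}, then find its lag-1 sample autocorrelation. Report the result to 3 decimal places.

First differences Δx: 1, 1, 1, -9, 14, -8, 9
Mean of differences = 1.2857
Numerator Σ(Δx_t−Δx̄)(Δx_{t+1}−Δx̄) = -317.3673
Denominator Σ(Δx_t−Δx̄)² = 413.4286
r_1(Δx) = -317.3673 / 413.4286 = -0.768

-0.768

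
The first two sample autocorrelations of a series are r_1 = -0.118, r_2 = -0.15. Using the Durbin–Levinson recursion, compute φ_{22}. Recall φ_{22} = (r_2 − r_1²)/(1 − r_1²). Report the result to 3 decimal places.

φ_{22} = (r_2 − r_1²) / (1 − r_1²)
r_1² = (-0.118)² = 0.013924
Numerator = -0.15 − 0.0139 = -0.1639; denominator = 1 − 0.0139 = 0.9861
φ_{22} = -0.1639 / 0.9861 = -0.166

-0.166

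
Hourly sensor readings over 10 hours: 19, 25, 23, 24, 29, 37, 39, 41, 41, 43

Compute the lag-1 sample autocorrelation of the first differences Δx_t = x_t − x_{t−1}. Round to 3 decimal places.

0.016

First differences Δx: 6, -2, 1, 5, 8, 2, 2, 0, 2
Mean of differences = 2.6667
Numerator Σ(Δx_t−Δx̄)(Δx_{t+1}−Δx̄) = 1.2222
Denominator Σ(Δx_t−Δx̄)² = 78.0000
r_1(Δx) = 1.2222 / 78.0000 = 0.016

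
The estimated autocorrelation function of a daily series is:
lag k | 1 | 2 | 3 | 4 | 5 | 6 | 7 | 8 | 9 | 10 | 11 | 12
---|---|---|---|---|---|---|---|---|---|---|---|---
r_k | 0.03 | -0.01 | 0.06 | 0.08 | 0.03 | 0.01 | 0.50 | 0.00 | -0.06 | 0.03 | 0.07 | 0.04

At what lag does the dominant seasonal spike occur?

The largest autocorrelation is r_7 = 0.50; the remaining lags stay at or below 0.08.
The dominant spike at lag 7 indicates a seasonal period of 7.

7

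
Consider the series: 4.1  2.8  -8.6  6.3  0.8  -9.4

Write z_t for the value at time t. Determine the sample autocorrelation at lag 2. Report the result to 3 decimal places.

Mean z̄ = (4.1 + 2.8 − 8.6 + 6.3 + 0.8 − 9.4)/6 = -0.6667
Deviations from mean: 4.7667, 3.4667, -7.9333, 6.9667, 1.4667, -8.7333
Σ(z_t−z̄)(z_{t+2}−z̄) = (-37.8156) + (24.1511) + (-11.6356) + (-60.8422) = -86.1422
Denominator Σ(z_t−z̄)² = 224.6333
r_2 = -86.1422 / 224.6333 = -0.383

-0.383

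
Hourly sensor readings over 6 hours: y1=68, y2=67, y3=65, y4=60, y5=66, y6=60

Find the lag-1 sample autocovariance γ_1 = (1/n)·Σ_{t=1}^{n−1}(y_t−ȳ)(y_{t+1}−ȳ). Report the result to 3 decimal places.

Mean ȳ = (68 + 67 + 65 + 60 + 66 + 60)/6 = 64.3333
Deviations: 3.6667, 2.6667, 0.6667, -4.3333, 1.6667, -4.3333
Σ_{t=1}^{5}(y_t−ȳ)(y_{t+1}−ȳ) = -5.7778
γ_1 = -5.7778 / 6 = -0.963

-0.963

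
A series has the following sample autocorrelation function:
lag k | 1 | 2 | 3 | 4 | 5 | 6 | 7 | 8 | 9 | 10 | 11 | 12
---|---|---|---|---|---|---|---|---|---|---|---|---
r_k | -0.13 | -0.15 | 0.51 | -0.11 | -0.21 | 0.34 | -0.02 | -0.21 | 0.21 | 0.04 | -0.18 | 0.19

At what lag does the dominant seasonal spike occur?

The largest autocorrelation is r_3 = 0.51, with weaker echoes at lags 6 (0.34), 9 (0.21) and 12 (0.19); the remaining lags stay at or below 0.04.
The dominant spike at lag 3 indicates a seasonal period of 3.

3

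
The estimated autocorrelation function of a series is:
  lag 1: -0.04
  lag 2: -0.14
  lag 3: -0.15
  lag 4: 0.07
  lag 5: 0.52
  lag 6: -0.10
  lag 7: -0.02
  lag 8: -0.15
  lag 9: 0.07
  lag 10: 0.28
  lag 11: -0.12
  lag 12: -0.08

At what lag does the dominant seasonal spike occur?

5

The largest autocorrelation is r_5 = 0.52, with a weaker echo at lag 10 (0.28); the remaining lags stay at or below 0.07.
The dominant spike at lag 5 indicates a seasonal period of 5.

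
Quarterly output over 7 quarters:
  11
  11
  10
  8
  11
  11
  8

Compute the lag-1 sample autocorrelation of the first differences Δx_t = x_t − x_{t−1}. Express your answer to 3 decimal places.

First differences Δx: 0, -1, -2, 3, 0, -3
Mean of differences = -0.5000
Numerator Σ(Δx_t−Δx̄)(Δx_{t+1}−Δx̄) = -4.2500
Denominator Σ(Δx_t−Δx̄)² = 21.5000
r_1(Δx) = -4.2500 / 21.5000 = -0.198

-0.198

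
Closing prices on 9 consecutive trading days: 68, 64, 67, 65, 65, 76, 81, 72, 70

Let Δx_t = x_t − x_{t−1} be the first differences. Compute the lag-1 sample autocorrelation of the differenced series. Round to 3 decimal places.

0.031

First differences Δx: -4, 3, -2, 0, 11, 5, -9, -2
Mean of differences = 0.2500
Numerator Σ(Δx_t−Δx̄)(Δx_{t+1}−Δx̄) = 7.9375
Denominator Σ(Δx_t−Δx̄)² = 259.5000
r_1(Δx) = 7.9375 / 259.5000 = 0.031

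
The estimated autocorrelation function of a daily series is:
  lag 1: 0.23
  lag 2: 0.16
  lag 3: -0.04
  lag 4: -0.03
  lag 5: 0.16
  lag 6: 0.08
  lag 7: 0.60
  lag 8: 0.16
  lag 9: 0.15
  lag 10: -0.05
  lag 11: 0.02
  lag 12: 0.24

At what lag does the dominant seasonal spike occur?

7

The largest autocorrelation is r_7 = 0.60; the remaining lags stay at or below 0.24. The elevated value at lag 1 (0.23), dropping to 0.16 at lag 2, reflects decaying short-term dependence rather than seasonality.
The dominant spike at lag 7 indicates a seasonal period of 7.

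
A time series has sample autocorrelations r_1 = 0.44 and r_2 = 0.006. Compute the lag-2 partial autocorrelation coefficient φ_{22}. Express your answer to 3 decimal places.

φ_{22} = (r_2 − r_1²) / (1 − r_1²)
r_1² = (0.44)² = 0.1936
Numerator = 0.006 − 0.1936 = -0.1876; denominator = 1 − 0.1936 = 0.8064
φ_{22} = -0.1876 / 0.8064 = -0.233

-0.233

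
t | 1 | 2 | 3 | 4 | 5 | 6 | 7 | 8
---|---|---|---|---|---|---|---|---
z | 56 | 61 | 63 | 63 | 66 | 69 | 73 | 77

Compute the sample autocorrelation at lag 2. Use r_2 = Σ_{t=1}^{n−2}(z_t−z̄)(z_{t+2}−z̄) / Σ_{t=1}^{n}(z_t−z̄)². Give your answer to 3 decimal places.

0.214

Mean z̄ = (56 + 61 + 63 + 63 + 66 + 69 + 73 + 77)/8 = 66.0000
Numerator Σ_{t=1}^{6}(z_t−z̄)(z_{t+2}−z̄) = 69.0000
Denominator Σ(z_t−z̄)² = 322.0000
r_2 = 69.0000 / 322.0000 = 0.214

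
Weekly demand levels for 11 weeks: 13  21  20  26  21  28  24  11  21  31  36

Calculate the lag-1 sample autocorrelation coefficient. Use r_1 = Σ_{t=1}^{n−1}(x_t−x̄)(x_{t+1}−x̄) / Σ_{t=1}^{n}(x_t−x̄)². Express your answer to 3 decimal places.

0.198

Mean x̄ = (13 + 21 + 20 + 26 + 21 + 28 + 24 + 11 + 21 + 31 + 36)/11 = 22.9091
Numerator Σ_{t=1}^{10}(x_t−x̄)(x_{t+1}−x̄) = 105.6281
Denominator Σ(x_t−x̄)² = 532.9091
r_1 = 105.6281 / 532.9091 = 0.198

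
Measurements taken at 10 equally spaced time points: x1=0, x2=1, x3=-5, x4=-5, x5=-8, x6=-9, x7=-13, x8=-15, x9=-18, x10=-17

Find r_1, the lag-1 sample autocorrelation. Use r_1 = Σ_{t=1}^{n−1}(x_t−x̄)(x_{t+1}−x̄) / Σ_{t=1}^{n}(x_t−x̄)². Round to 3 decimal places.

Mean x̄ = (0 + 1 − 5 − 5 − 8 − 9 − 13 − 15 − 18 − 17)/10 = -8.9000
Numerator Σ_{t=1}^{9}(x_t−x̄)(x_{t+1}−x̄) = 299.9900
Denominator Σ(x_t−x̄)² = 410.9000
r_1 = 299.9900 / 410.9000 = 0.730

0.730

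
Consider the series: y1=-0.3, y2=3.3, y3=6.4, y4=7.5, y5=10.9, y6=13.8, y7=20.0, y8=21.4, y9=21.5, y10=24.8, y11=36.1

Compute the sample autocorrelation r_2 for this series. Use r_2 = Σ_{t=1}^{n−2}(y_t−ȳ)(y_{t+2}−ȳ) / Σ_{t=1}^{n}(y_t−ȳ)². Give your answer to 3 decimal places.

0.400

Mean ȳ = (-0.3 + 3.3 + 6.4 + 7.5 + 10.9 + 13.8 + 20.0 + 21.4 + 21.5 + 24.8 + 36.1)/11 = 15.0364
Numerator Σ_{t=1}^{9}(y_t−ȳ)(y_{t+2}−ȳ) = 467.9046
Denominator Σ(y_t−ȳ)² = 1168.8855
r_2 = 467.9046 / 1168.8855 = 0.400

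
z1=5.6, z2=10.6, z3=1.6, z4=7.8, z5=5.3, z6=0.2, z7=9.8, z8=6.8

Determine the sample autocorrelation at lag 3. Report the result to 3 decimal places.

0.300

Mean z̄ = (5.6 + 10.6 + 1.6 + 7.8 + 5.3 + 0.2 + 9.8 + 6.8)/8 = 5.9625
Deviations from mean: -0.3625, 4.6375, -4.3625, 1.8375, -0.6625, -5.7625, 3.8375, 0.8375
Σ(z_t−z̄)(z_{t+3}−z̄) = (-0.6661) + (-3.0723) + (25.1389) + (7.0514) + (-0.5548) = 27.8970
Denominator Σ(z_t−z̄)² = 93.1188
r_3 = 27.8970 / 93.1188 = 0.300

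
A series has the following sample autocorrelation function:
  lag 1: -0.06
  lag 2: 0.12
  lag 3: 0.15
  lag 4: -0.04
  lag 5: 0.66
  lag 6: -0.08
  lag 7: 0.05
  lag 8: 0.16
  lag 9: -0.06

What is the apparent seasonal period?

The largest autocorrelation is r_5 = 0.66; the remaining lags stay at or below 0.16.
The dominant spike at lag 5 indicates a seasonal period of 5.

5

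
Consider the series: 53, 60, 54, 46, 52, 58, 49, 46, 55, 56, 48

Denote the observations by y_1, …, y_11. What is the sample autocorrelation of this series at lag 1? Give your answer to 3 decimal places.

-0.062

Mean ȳ = (53 + 60 + 54 + 46 + 52 + 58 + 49 + 46 + 55 + 56 + 48)/11 = 52.4545
Numerator Σ_{t=1}^{10}(y_t−ȳ)(y_{t+1}−ȳ) = -13.8430
Denominator Σ(y_t−ȳ)² = 224.7273
r_1 = -13.8430 / 224.7273 = -0.062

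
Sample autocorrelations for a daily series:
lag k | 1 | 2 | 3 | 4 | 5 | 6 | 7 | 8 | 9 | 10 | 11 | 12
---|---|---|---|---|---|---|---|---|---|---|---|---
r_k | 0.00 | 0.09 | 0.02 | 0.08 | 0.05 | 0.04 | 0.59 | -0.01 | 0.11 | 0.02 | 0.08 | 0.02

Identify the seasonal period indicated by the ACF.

The largest autocorrelation is r_7 = 0.59; the remaining lags stay at or below 0.11.
The dominant spike at lag 7 indicates a seasonal period of 7.

7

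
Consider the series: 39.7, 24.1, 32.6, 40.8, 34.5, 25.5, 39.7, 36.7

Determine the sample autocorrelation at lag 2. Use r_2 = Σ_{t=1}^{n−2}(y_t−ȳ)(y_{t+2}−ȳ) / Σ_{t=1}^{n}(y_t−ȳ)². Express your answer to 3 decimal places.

-0.528

Mean ȳ = (39.7 + 24.1 + 32.6 + 40.8 + 34.5 + 25.5 + 39.7 + 36.7)/8 = 34.2000
Deviations from mean: 5.5000, -10.1000, -1.6000, 6.6000, 0.3000, -8.7000, 5.5000, 2.5000
Σ(y_t−ȳ)(y_{t+2}−ȳ) = (-8.8000) + (-66.6600) + (-0.4800) + (-57.4200) + (1.6500) + (-21.7500) = -153.4600
Denominator Σ(y_t−ȳ)² = 290.6600
r_2 = -153.4600 / 290.6600 = -0.528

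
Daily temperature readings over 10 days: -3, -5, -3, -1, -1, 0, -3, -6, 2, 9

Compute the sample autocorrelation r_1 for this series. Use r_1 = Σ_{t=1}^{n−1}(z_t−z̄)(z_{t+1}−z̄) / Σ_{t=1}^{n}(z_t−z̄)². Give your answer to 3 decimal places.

0.234

Mean z̄ = (-3 − 5 − 3 − 1 − 1 + 0 − 3 − 6 + 2 + 9)/10 = -1.1000
Numerator Σ_{t=1}^{9}(z_t−z̄)(z_{t+1}−z̄) = 38.0900
Denominator Σ(z_t−z̄)² = 162.9000
r_1 = 38.0900 / 162.9000 = 0.234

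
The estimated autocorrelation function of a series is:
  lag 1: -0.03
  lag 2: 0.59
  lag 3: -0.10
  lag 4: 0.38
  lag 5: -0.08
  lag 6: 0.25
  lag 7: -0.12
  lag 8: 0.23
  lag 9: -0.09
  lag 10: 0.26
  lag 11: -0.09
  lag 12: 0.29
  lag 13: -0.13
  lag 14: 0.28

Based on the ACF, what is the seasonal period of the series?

The largest autocorrelation is r_2 = 0.59, with weaker echoes at lags 4 (0.38), 6 (0.25), 8 (0.23), 10 (0.26), 12 (0.29) and 14 (0.28); the remaining lags stay at or below -0.03.
The dominant spike at lag 2 indicates a seasonal period of 2.

2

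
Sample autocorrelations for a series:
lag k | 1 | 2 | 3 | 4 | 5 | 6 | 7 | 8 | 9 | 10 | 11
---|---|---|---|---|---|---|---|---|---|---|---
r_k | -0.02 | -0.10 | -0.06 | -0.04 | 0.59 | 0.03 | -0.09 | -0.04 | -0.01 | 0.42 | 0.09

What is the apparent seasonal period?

5

The largest autocorrelation is r_5 = 0.59, with a weaker echo at lag 10 (0.42); the remaining lags stay at or below 0.09.
The dominant spike at lag 5 indicates a seasonal period of 5.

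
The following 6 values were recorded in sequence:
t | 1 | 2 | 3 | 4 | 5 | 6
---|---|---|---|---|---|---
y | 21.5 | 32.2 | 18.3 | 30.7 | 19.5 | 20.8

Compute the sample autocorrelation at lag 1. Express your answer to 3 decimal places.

-0.665

Mean ȳ = (21.5 + 32.2 + 18.3 + 30.7 + 19.5 + 20.8)/6 = 23.8333
Σ(y_t−ȳ)(y_{t+1}−ȳ) = (-19.5222) + (-46.2956) + (-37.9956) + (-29.7556) + (13.1444) = -120.4244
Denominator Σ(y_t−ȳ)² = 181.1933
r_1 = -120.4244 / 181.1933 = -0.665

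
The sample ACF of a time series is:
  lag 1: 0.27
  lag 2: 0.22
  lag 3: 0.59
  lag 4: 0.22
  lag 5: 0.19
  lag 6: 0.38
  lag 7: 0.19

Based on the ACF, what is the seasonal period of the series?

3

The largest autocorrelation is r_3 = 0.59, with a weaker echo at lag 6 (0.38); the remaining lags stay at or below 0.27. The elevated value at lag 1 (0.27), dropping to 0.22 at lag 2, reflects decaying short-term dependence rather than seasonality.
The dominant spike at lag 3 indicates a seasonal period of 3.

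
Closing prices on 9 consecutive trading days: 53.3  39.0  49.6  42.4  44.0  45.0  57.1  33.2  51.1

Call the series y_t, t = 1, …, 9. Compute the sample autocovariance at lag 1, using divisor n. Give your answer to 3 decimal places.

Mean ȳ = (53.3 + 39.0 + 49.6 + 42.4 + 44.0 + 45.0 + 57.1 + 33.2 + 51.1)/9 = 46.0778
Σ_{t=1}^{8}(y_t−ȳ)(y_{t+1}−ȳ) = -297.6160
γ_1 = -297.6160 / 9 = -33.068

-33.068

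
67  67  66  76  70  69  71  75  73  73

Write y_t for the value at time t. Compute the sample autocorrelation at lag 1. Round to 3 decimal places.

0.178

Mean ȳ = (67 + 67 + 66 + 76 + 70 + 69 + 71 + 75 + 73 + 73)/10 = 70.7000
Numerator Σ_{t=1}^{9}(y_t−ȳ)(y_{t+1}−ȳ) = 19.6100
Denominator Σ(y_t−ȳ)² = 110.1000
r_1 = 19.6100 / 110.1000 = 0.178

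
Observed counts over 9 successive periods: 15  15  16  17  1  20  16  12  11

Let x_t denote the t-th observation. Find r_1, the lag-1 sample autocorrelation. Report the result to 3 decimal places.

Mean x̄ = (15 + 15 + 16 + 17 + 1 + 20 + 16 + 12 + 11)/9 = 13.6667
Numerator Σ_{t=1}^{8}(x_t−x̄)(x_{t+1}−x̄) = -94.4444
Denominator Σ(x_t−x̄)² = 236.0000
r_1 = -94.4444 / 236.0000 = -0.400

-0.400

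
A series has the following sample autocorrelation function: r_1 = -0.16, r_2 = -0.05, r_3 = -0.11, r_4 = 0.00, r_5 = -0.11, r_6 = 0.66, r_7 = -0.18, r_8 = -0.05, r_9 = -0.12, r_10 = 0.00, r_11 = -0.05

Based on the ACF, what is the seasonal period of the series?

The largest autocorrelation is r_6 = 0.66; the remaining lags stay at or below 0.00.
The dominant spike at lag 6 indicates a seasonal period of 6.

6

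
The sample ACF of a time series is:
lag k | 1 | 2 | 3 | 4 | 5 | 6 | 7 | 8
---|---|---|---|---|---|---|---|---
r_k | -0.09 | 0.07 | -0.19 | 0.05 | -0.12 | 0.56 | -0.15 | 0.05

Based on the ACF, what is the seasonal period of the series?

The largest autocorrelation is r_6 = 0.56; the remaining lags stay at or below 0.07.
The dominant spike at lag 6 indicates a seasonal period of 6.

6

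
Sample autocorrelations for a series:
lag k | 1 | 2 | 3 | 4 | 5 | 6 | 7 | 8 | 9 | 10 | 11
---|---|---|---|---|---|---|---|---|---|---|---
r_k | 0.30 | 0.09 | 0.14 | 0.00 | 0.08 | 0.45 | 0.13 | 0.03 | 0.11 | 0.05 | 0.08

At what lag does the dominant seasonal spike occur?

The largest autocorrelation is r_6 = 0.45; the remaining lags stay at or below 0.30. The elevated value at lag 1 (0.30), dropping to 0.09 at lag 2, reflects decaying short-term dependence rather than seasonality.
The dominant spike at lag 6 indicates a seasonal period of 6.

6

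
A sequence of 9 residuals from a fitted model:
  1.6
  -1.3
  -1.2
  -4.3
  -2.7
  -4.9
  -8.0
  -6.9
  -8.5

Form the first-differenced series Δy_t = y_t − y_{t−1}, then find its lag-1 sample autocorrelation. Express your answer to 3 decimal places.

-0.618

First differences Δy: -2.9, 0.1, -3.1, 1.6, -2.2, -3.1, 1.1, -1.6
Mean of differences = -1.2625
Numerator Σ(Δy_t−Δȳ)(Δy_{t+1}−Δȳ) = -16.0939
Denominator Σ(Δy_t−Δȳ)² = 26.0588
r_1(Δy) = -16.0939 / 26.0588 = -0.618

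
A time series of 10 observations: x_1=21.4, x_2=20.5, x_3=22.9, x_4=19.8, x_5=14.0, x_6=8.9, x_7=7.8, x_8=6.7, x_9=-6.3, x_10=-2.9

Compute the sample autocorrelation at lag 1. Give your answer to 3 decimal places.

Mean x̄ = (21.4 + 20.5 + 22.9 + 19.8 + 14.0 + 8.9 + 7.8 + 6.7 − 6.3 − 2.9)/10 = 11.2800
Numerator Σ_{t=1}^{9}(x_t−x̄)(x_{t+1}−x̄) = 670.1676
Denominator Σ(x_t−x̄)² = 951.3160
r_1 = 670.1676 / 951.3160 = 0.704

0.704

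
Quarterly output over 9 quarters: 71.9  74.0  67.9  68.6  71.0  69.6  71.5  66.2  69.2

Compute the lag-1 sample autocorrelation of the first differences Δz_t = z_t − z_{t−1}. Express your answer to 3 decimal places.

First differences Δz: 2.1, -6.1, 0.7, 2.4, -1.4, 1.9, -5.3, 3.0
Mean of differences = -0.3375
Numerator Σ(Δz_t−Δz̄)(Δz_{t+1}−Δz̄) = -50.1364
Denominator Σ(Δz_t−Δz̄)² = 89.6188
r_1(Δz) = -50.1364 / 89.6188 = -0.559

-0.559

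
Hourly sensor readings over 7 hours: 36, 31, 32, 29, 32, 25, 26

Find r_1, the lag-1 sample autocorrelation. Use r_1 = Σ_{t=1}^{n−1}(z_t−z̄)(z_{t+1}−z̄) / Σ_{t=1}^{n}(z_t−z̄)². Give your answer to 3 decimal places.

0.163

Mean z̄ = (36 + 31 + 32 + 29 + 32 + 25 + 26)/7 = 30.1429
Numerator Σ_{t=1}^{6}(z_t−z̄)(z_{t+1}−z̄) = 14.1224
Denominator Σ(z_t−z̄)² = 86.8571
r_1 = 14.1224 / 86.8571 = 0.163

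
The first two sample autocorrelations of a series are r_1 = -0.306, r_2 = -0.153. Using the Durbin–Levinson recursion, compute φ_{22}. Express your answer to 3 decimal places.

φ_{22} = (r_2 − r_1²) / (1 − r_1²)
r_1² = (-0.306)² = 0.093636
Numerator = -0.153 − 0.0936 = -0.2466; denominator = 1 − 0.0936 = 0.9064
φ_{22} = -0.2466 / 0.9064 = -0.272

-0.272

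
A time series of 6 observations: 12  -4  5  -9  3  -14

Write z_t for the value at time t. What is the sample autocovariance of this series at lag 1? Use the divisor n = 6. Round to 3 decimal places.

Mean z̄ = (12 − 4 + 5 − 9 + 3 − 14)/6 = -1.1667
Σ_{t=1}^{5}(z_t−z̄)(z_{t+1}−z̄) = -189.1944
γ_1 = -189.1944 / 6 = -31.532

-31.532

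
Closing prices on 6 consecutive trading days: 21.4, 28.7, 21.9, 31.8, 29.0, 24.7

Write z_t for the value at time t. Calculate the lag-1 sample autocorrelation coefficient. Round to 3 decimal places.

Mean z̄ = (21.4 + 28.7 + 21.9 + 31.8 + 29.0 + 24.7)/6 = 26.2500
Deviations from mean: -4.8500, 2.4500, -4.3500, 5.5500, 2.7500, -1.5500
Σ(z_t−z̄)(z_{t+1}−z̄) = (-11.8825) + (-10.6575) + (-24.1425) + (15.2625) + (-4.2625) = -35.6825
Denominator Σ(z_t−z̄)² = 89.2150
r_1 = -35.6825 / 89.2150 = -0.400

-0.400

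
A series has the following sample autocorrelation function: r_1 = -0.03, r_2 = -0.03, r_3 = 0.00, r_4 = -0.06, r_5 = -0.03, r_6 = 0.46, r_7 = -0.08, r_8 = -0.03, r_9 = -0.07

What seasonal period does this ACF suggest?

The largest autocorrelation is r_6 = 0.46; the remaining lags stay at or below 0.00.
The dominant spike at lag 6 indicates a seasonal period of 6.

6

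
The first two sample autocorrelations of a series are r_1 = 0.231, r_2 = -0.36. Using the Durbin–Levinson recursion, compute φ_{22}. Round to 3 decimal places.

φ_{22} = (r_2 − r_1²) / (1 − r_1²)
r_1² = (0.231)² = 0.053361
Numerator = -0.36 − 0.0534 = -0.4134; denominator = 1 − 0.0534 = 0.9466
φ_{22} = -0.4134 / 0.9466 = -0.437

-0.437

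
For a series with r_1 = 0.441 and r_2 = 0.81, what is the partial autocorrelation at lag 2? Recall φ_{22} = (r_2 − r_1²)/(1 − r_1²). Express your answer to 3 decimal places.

0.764

φ_{22} = (r_2 − r_1²) / (1 − r_1²)
r_1² = (0.441)² = 0.194481
Numerator = 0.81 − 0.1945 = 0.6155; denominator = 1 − 0.1945 = 0.8055
φ_{22} = 0.6155 / 0.8055 = 0.764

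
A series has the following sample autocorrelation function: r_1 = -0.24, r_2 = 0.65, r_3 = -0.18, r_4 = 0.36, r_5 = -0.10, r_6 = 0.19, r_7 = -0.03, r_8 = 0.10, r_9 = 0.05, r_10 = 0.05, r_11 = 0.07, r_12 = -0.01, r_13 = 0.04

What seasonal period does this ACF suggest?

The largest autocorrelation is r_2 = 0.65, with weaker echoes at lags 4 (0.36) and 6 (0.19); the remaining lags stay at or below 0.10.
The dominant spike at lag 2 indicates a seasonal period of 2.

2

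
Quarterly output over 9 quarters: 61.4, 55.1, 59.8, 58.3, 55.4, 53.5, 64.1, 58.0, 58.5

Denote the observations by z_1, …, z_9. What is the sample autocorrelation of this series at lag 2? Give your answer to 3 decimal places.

Mean z̄ = (61.4 + 55.1 + 59.8 + 58.3 + 55.4 + 53.5 + 64.1 + 58.0 + 58.5)/9 = 58.2333
Numerator Σ_{t=1}^{7}(z_t−z̄)(z_{t+2}−z̄) = -13.9556
Denominator Σ(z_t−z̄)² = 87.2800
r_2 = -13.9556 / 87.2800 = -0.160

-0.160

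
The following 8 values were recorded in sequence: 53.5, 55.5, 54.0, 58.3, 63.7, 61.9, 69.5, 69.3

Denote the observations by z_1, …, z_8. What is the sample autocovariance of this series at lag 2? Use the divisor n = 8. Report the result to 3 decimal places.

9.315

Mean z̄ = (53.5 + 55.5 + 54.0 + 58.3 + 63.7 + 61.9 + 69.5 + 69.3)/8 = 60.7125
Deviations: -7.2125, -5.2125, -6.7125, -2.4125, 2.9875, 1.1875, 8.7875, 8.5875
Σ_{t=1}^{6}(z_t−z̄)(z_{t+2}−z̄) = 74.5209
γ_2 = 74.5209 / 8 = 9.315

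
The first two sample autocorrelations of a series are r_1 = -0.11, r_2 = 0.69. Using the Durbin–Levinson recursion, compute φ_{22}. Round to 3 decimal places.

0.686

φ_{22} = (r_2 − r_1²) / (1 − r_1²)
r_1² = (-0.11)² = 0.0121
Numerator = 0.69 − 0.0121 = 0.6779; denominator = 1 − 0.0121 = 0.9879
φ_{22} = 0.6779 / 0.9879 = 0.686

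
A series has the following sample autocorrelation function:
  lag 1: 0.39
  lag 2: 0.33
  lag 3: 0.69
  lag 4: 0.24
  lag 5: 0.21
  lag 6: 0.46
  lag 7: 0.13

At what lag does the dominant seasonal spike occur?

3

The largest autocorrelation is r_3 = 0.69, with a weaker echo at lag 6 (0.46); the remaining lags stay at or below 0.39. The elevated value at lag 1 (0.39), dropping to 0.33 at lag 2, reflects decaying short-term dependence rather than seasonality.
The dominant spike at lag 3 indicates a seasonal period of 3.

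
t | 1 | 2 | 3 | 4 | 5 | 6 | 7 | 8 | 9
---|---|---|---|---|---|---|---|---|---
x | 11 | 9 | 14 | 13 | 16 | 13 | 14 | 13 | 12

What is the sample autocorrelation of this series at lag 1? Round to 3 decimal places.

Mean x̄ = (11 + 9 + 14 + 13 + 16 + 13 + 14 + 13 + 12)/9 = 12.7778
Numerator Σ_{t=1}^{8}(x_t−x̄)(x_{t+1}−x̄) = 4.1728
Denominator Σ(x_t−x̄)² = 31.5556
r_1 = 4.1728 / 31.5556 = 0.132

0.132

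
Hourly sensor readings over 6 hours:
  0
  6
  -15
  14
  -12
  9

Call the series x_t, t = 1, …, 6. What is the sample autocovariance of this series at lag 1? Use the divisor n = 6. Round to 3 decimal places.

Mean x̄ = (0 + 6 − 15 + 14 − 12 + 9)/6 = 0.3333
Deviations: -0.3333, 5.6667, -15.3333, 13.6667, -12.3333, 8.6667
Σ_{t=1}^{5}(x_t−x̄)(x_{t+1}−x̄) = -573.7778
γ_1 = -573.7778 / 6 = -95.630

-95.630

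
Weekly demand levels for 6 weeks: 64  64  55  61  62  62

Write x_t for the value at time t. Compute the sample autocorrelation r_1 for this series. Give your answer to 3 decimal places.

-0.135

Mean x̄ = (64 + 64 + 55 + 61 + 62 + 62)/6 = 61.3333
Σ(x_t−x̄)(x_{t+1}−x̄) = (7.1111) + (-16.8889) + (2.1111) + (-0.2222) + (0.4444) = -7.4444
Denominator Σ(x_t−x̄)² = 55.3333
r_1 = -7.4444 / 55.3333 = -0.135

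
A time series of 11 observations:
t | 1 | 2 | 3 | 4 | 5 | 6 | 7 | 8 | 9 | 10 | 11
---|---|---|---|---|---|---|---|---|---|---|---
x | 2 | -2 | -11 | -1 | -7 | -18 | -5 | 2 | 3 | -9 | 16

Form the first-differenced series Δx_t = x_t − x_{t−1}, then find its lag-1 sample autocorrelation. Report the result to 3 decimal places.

-0.300

First differences Δx: -4, -9, 10, -6, -11, 13, 7, 1, -12, 25
Mean of differences = 1.4000
Numerator Σ(Δx_t−Δx̄)(Δx_{t+1}−Δx̄) = -397.1600
Denominator Σ(Δx_t−Δx̄)² = 1322.4000
r_1(Δx) = -397.1600 / 1322.4000 = -0.300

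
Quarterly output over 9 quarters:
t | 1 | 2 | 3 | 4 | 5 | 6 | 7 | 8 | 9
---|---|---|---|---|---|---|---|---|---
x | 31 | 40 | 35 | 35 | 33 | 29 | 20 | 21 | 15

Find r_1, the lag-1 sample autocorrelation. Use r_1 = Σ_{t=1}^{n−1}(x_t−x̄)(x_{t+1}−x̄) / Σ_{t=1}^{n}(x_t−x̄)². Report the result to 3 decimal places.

0.604

Mean x̄ = (31 + 40 + 35 + 35 + 33 + 29 + 20 + 21 + 15)/9 = 28.7778
Numerator Σ_{t=1}^{8}(x_t−x̄)(x_{t+1}−x̄) = 334.1728
Denominator Σ(x_t−x̄)² = 553.5556
r_1 = 334.1728 / 553.5556 = 0.604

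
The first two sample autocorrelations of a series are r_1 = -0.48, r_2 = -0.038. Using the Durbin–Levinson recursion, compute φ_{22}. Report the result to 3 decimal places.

-0.349

φ_{22} = (r_2 − r_1²) / (1 − r_1²)
r_1² = (-0.48)² = 0.2304
Numerator = -0.038 − 0.2304 = -0.2684; denominator = 1 − 0.2304 = 0.7696
φ_{22} = -0.2684 / 0.7696 = -0.349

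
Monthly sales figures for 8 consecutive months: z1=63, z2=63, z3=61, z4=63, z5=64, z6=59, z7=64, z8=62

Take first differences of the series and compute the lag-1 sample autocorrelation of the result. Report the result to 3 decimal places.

-0.666

First differences Δz: 0, -2, 2, 1, -5, 5, -2
Mean of differences = -0.1429
Numerator Σ(Δz_t−Δz̄)(Δz_{t+1}−Δz̄) = -41.8776
Denominator Σ(Δz_t−Δz̄)² = 62.8571
r_1(Δz) = -41.8776 / 62.8571 = -0.666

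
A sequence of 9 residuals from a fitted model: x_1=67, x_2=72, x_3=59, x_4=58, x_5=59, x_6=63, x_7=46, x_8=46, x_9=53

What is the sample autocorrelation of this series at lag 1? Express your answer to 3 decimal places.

Mean x̄ = (67 + 72 + 59 + 58 + 59 + 63 + 46 + 46 + 53)/9 = 58.1111
Numerator Σ_{t=1}^{8}(x_t−x̄)(x_{t+1}−x̄) = 289.3210
Denominator Σ(x_t−x̄)² = 616.8889
r_1 = 289.3210 / 616.8889 = 0.469

0.469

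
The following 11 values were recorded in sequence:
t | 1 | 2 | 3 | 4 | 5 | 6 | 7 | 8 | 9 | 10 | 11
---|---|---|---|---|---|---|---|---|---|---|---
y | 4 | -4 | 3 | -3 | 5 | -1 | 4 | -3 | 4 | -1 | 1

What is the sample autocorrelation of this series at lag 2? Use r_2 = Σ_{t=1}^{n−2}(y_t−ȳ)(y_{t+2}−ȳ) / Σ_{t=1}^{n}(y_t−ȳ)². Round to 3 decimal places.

0.710

Mean ȳ = (4 − 4 + 3 − 3 + 5 − 1 + 4 − 3 + 4 − 1 + 1)/11 = 0.8182
Numerator Σ_{t=1}^{9}(y_t−ȳ)(y_{t+2}−ȳ) = 79.2975
Denominator Σ(y_t−ȳ)² = 111.6364
r_2 = 79.2975 / 111.6364 = 0.710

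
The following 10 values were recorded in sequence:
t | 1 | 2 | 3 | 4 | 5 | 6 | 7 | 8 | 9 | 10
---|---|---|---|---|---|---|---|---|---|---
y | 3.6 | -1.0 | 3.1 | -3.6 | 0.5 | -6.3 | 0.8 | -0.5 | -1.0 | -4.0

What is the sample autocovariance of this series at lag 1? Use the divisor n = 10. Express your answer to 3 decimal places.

-3.118

Mean ȳ = (3.6 − 1.0 + 3.1 − 3.6 + 0.5 − 6.3 + 0.8 − 0.5 − 1.0 − 4.0)/10 = -0.8400
Σ_{t=1}^{9}(y_t−ȳ)(y_{t+1}−ȳ) = -31.1756
γ_1 = -31.1756 / 10 = -3.118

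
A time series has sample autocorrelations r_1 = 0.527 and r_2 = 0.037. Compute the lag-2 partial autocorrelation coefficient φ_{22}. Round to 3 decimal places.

φ_{22} = (r_2 − r_1²) / (1 − r_1²)
r_1² = (0.527)² = 0.277729
Numerator = 0.037 − 0.2777 = -0.2407; denominator = 1 − 0.2777 = 0.7223
φ_{22} = -0.2407 / 0.7223 = -0.333

-0.333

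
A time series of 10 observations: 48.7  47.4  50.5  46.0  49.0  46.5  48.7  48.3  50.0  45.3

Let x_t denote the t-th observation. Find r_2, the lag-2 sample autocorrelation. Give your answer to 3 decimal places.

Mean x̄ = (48.7 + 47.4 + 50.5 + 46.0 + 49.0 + 46.5 + 48.7 + 48.3 + 50.0 + 45.3)/10 = 48.0400
Numerator Σ_{t=1}^{8}(x_t−x̄)(x_{t+2}−x̄) = 9.2468
Denominator Σ(x_t−x̄)² = 26.2040
r_2 = 9.2468 / 26.2040 = 0.353

0.353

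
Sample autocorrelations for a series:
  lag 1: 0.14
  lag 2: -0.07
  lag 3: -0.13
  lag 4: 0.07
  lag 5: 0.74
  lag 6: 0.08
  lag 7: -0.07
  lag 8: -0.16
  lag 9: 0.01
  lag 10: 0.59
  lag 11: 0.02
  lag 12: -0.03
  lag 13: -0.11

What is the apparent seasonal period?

5

The largest autocorrelation is r_5 = 0.74, with a weaker echo at lag 10 (0.59); the remaining lags stay at or below 0.14.
The dominant spike at lag 5 indicates a seasonal period of 5.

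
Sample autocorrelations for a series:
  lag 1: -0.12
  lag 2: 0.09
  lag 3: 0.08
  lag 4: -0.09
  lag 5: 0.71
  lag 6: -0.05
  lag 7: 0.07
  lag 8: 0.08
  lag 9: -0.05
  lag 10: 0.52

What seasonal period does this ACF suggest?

The largest autocorrelation is r_5 = 0.71, with a weaker echo at lag 10 (0.52); the remaining lags stay at or below 0.09.
The dominant spike at lag 5 indicates a seasonal period of 5.

5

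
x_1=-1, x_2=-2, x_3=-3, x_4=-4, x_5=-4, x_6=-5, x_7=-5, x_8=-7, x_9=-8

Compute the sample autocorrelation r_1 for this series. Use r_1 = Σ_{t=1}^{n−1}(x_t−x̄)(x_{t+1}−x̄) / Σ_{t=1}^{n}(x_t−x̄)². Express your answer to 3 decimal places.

Mean x̄ = (-1 − 2 − 3 − 4 − 4 − 5 − 5 − 7 − 8)/9 = -4.3333
Numerator Σ_{t=1}^{8}(x_t−x̄)(x_{t+1}−x̄) = 23.2222
Denominator Σ(x_t−x̄)² = 40.0000
r_1 = 23.2222 / 40.0000 = 0.581

0.581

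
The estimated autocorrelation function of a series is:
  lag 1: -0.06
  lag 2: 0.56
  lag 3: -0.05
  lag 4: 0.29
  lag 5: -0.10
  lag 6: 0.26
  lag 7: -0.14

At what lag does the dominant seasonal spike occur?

2

The largest autocorrelation is r_2 = 0.56, with weaker echoes at lags 4 (0.29) and 6 (0.26); the remaining lags stay at or below -0.05.
The dominant spike at lag 2 indicates a seasonal period of 2.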